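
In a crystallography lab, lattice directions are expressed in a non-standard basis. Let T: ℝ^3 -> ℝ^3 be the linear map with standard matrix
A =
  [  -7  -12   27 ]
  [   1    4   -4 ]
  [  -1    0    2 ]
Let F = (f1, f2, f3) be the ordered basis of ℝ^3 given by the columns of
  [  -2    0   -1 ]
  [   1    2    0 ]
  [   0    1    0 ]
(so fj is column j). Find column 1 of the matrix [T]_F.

<-2, 2, 2>

Column 1 of [T]_F is the F-coordinate vector of T(f1).
In standard coordinates T(f1) = A f1 = <2, 2, 2>.
Converting to F: <2, 2, 2> = -2f1 + 2f2 + 2f3, so the coordinate vector is <-2, 2, 2>.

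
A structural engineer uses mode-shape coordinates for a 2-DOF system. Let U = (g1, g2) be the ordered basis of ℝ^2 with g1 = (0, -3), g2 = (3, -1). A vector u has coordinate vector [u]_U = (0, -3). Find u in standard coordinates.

The coordinates say u = 0·g1 - 3g2; adding the scaled basis vectors gives (-9, 3).

(-9, 3)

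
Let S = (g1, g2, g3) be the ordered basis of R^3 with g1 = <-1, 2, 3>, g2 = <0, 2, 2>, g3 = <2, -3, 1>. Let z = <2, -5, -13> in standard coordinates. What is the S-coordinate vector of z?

Write z = c_1 g1 + ... + c_3 g3 and solve for the c_i.
Row-reducing the augmented matrix [M | z] gives c = (-4, 0, -1).
Check: -4g1 + 0·g2 - g3 = <2, -5, -13>.

<-4, 0, -1>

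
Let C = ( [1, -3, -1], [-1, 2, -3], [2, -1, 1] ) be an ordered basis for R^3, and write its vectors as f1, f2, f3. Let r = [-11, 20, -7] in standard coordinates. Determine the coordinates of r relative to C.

Write r = c_1 f1 + ... + c_3 f3 and solve for the c_i.
Row-reducing the augmented matrix [M | r] gives c = (-4, 3, -2).
Check: -4f1 + 3f2 - 2f3 = [-11, 20, -7].

[-4, 3, -2]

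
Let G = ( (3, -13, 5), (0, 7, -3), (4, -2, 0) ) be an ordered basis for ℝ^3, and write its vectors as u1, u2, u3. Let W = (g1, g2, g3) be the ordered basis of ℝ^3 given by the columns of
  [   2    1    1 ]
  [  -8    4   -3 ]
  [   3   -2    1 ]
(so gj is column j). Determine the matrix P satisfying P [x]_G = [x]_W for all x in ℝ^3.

Let M have columns uj and N have columns gj. Then for every x, N [x]_W = x = M [x]_G, so P = N^(-1) M.
Since det N = -1, N^(-1) has integer entries; multiplying gives P = [[2, 0, 2], [0, 1, 2], [-1, -1, -2]].

[[2, 0, 2], [0, 1, 2], [-1, -1, -2]]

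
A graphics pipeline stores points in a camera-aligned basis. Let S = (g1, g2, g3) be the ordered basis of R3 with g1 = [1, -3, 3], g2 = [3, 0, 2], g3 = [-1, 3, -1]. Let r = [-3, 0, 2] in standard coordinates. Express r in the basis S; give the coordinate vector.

Write r = c_1 g1 + ... + c_3 g3 and solve for the c_i.
Row-reducing the augmented matrix [M | r] gives c = (2, -1, 2).
Check: 2g1 - g2 + 2g3 = [-3, 0, 2].

[2, -1, 2]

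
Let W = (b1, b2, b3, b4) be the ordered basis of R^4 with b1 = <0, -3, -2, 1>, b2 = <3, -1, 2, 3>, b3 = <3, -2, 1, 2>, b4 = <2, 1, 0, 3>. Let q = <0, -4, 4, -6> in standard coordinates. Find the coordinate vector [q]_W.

<-1, 0, 2, -3>

[q]_W is the unique c with M c = q, where M has columns b1, ..., b4.
Row-reducing the augmented matrix [M | q] gives c = (-1, 0, 2, -3).
Check: -b1 + 0·b2 + 2b3 - 3b4 = <0, -4, 4, -6>.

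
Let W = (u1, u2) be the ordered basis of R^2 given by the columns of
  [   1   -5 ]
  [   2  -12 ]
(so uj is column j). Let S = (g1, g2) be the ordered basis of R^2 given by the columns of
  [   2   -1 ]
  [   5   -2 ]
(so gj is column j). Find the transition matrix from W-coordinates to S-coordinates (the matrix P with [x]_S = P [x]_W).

Column j of P is [uj]_S, since P maps W-coordinates to S-coordinates.
Expressing u1 in S: u1 = 0·g1 - g2, so column 1 of P is [0, -1].
Doing the same for each uj gives P = [[0, -2], [-1, 1]].

[[0, -2], [-1, 1]]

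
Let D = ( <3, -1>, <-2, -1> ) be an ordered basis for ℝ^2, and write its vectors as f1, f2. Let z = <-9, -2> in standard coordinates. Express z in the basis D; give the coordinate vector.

<-1, 3>

We seek scalars with c_1 f1 + c_2 f2 = z; equivalently solve M c = z where the columns of M are f1, f2.
System: 3c_1 - 2c_2 = -9, -c_1 - c_2 = -2; solving gives c_1 = -1, c_2 = 3.
Check: -f1 + 3f2 = <-9, -2>.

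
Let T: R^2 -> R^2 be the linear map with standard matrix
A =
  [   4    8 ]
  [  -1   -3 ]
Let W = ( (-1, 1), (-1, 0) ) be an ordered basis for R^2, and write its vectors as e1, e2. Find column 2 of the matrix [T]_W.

(1, 3)

Column 2 of [T]_W is the W-coordinate vector of T(e2).
In standard coordinates T(e2) = A e2 = (-4, 1).
Converting to W: (-4, 1) = e1 + 3e2, so the coordinate vector is (1, 3).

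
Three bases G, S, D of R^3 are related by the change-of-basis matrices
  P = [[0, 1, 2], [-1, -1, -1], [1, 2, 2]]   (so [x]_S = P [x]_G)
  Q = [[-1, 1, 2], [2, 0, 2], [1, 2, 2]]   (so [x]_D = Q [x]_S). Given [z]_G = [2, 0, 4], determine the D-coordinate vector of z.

[6, 36, 16]

First [z]_S = P [z]_G = [8, -6, 10].
Then [z]_D = Q [z]_S = [6, 36, 16].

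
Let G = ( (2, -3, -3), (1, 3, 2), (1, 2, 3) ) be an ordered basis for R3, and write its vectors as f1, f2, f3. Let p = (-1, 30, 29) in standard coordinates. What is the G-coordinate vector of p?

Write p = c_1 f1 + ... + c_3 f3 and solve for the c_i.
Solving this 3x3 system gives c = (-4, 4, 3).
Check: -4f1 + 4f2 + 3f3 = (-1, 30, 29).

(-4, 4, 3)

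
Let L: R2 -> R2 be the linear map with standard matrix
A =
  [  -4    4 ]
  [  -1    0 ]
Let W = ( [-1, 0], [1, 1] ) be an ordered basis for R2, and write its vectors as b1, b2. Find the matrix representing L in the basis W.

With P the matrix whose columns are b1, b2, [L]_W = P^(-1) A P.
Column by column: L(b1) = A b1 = [4, 1]; its W-coordinates [-3, 1] give column 1.
Continuing for each basis vector yields [L]_W = [[-3, -1], [1, -1]].

[[-3, -1], [1, -1]]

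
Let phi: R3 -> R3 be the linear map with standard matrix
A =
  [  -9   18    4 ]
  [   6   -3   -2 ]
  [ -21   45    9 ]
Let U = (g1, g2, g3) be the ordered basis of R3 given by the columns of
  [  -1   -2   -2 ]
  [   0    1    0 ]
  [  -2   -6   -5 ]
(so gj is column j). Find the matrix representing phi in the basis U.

[[-3, 0, 0], [-2, -3, -2], [3, -3, 3]]

With P the matrix whose columns are g1, ..., g3, [phi]_U = P^(-1) A P.
Column by column: phi(g1) = A g1 = [1, -2, 3]; its U-coordinates [-3, -2, 3] give column 1.
Continuing for each basis vector yields [phi]_U = [[-3, 0, 0], [-2, -3, -2], [3, -3, 3]].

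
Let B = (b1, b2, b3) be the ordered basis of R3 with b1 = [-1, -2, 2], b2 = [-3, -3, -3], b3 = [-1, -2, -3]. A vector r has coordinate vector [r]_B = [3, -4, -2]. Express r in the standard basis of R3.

The coordinates say r = 3b1 - 4b2 - 2b3; adding the scaled basis vectors gives [11, 10, 24].

[11, 10, 24]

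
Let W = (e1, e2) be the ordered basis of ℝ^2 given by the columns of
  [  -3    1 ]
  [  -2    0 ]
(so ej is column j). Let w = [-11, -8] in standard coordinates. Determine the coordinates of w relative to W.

We seek scalars with c_1 e1 + c_2 e2 = w; equivalently solve M c = w where the columns of M are e1, e2.
System: -3c_1 + c_2 = -11, -2c_1 + 0c_2 = -8; solving gives c_1 = 4, c_2 = 1.
Check: 4e1 + e2 = [-11, -8].

[4, 1]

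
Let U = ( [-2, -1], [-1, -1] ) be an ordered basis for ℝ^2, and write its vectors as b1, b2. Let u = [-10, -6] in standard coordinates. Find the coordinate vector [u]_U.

[4, 2]

We seek scalars with c_1 b1 + c_2 b2 = u; equivalently solve M c = u where the columns of M are b1, b2.
System: -2c_1 - c_2 = -10, -c_1 - c_2 = -6; solving gives c_1 = 4, c_2 = 2.
Check: 4b1 + 2b2 = [-10, -6].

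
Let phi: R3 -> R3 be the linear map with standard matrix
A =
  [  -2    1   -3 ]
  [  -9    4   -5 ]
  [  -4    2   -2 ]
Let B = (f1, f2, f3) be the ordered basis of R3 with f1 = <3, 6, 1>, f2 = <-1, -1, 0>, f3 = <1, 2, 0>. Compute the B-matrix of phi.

[[-2, 2, 0], [-2, 3, -1], [1, -2, -1]]

With P the matrix whose columns are f1, ..., f3, [phi]_B = P^(-1) A P.
Column by column: phi(f1) = A f1 = <-3, -8, -2>; its B-coordinates <-2, -2, 1> give column 1.
Continuing for each basis vector yields [phi]_B = [[-2, 2, 0], [-2, 3, -1], [1, -2, -1]].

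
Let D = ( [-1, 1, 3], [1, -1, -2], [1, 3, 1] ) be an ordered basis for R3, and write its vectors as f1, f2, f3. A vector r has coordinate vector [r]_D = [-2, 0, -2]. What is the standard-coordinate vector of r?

[0, -8, -8]

By definition r = -2f1 + 0·f2 - 2f3.
Summing componentwise gives [0, -8, -8].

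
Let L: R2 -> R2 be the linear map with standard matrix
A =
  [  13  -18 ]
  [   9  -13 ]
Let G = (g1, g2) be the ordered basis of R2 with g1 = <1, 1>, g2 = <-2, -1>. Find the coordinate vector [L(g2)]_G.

<-2, 3>

Column 2 of [L]_G is the G-coordinate vector of L(g2).
In standard coordinates L(g2) = A g2 = <-8, -5>.
Converting to G: <-8, -5> = -2g1 + 3g2, so the coordinate vector is <-2, 3>.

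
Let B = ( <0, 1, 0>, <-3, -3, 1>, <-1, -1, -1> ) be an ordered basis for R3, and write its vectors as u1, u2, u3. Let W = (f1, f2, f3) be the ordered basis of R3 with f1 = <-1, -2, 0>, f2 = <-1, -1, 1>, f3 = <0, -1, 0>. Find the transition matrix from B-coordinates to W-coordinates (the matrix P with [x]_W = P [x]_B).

Column j of P is [uj]_W, since P maps B-coordinates to W-coordinates.
Expressing u1 in W: u1 = 0·f1 + 0·f2 - f3, so column 1 of P is <0, 0, -1>.
Doing the same for each uj gives P = [[0, 2, 2], [0, 1, -1], [-1, -2, -2]].

[[0, 2, 2], [0, 1, -1], [-1, -2, -2]]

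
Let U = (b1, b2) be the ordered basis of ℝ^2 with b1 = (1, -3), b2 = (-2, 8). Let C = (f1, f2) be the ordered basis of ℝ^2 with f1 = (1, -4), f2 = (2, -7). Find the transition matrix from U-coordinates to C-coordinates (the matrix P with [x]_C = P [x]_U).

Column j of P is [bj]_C, since P maps U-coordinates to C-coordinates.
Expressing b1 in C: b1 = -f1 + f2, so column 1 of P is (-1, 1).
Doing the same for each bj gives P = [[-1, -2], [1, 0]].

[[-1, -2], [1, 0]]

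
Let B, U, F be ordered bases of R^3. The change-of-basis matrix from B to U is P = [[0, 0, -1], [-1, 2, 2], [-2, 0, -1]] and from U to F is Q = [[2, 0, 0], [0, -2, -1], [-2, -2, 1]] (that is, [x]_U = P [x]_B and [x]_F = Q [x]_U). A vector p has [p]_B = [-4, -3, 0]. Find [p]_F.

[0, -4, 12]

Composing the changes, [p]_F = Q P [p]_B.
Q P = [[0, 0, -2], [4, -4, -3], [0, -4, -3]]; applying this to [-4, -3, 0] gives [0, -4, 12].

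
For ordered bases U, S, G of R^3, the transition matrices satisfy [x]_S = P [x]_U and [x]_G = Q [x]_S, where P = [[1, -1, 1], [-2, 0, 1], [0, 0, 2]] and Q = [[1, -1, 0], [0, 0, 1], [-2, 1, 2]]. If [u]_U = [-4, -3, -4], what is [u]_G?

First [u]_S = P [u]_U = [-5, 4, -8].
Then [u]_G = Q [u]_S = [-9, -8, -2].

[-9, -8, -2]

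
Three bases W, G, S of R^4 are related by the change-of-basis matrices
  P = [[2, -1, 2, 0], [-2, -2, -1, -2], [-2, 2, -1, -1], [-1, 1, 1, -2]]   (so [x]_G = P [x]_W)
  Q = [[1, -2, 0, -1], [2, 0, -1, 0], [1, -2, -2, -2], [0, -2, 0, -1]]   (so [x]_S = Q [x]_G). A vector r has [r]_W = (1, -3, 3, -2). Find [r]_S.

(-2, 31, 13, -13)

Composing the changes, [r]_S = Q P [r]_W.
Q P = [[7, 2, 3, 6], [6, -4, 5, 1], [12, -3, 4, 10], [5, 3, 1, 6]]; applying this to (1, -3, 3, -2) gives (-2, 31, 13, -13).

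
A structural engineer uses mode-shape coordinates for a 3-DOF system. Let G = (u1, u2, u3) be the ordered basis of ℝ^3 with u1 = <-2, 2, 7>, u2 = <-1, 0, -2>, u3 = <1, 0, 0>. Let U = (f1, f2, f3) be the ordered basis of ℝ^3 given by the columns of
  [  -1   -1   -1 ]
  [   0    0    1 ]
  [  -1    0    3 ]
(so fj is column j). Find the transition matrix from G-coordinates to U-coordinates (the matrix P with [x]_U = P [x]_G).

Let M have columns uj and N have columns fj. Then for every x, N [x]_U = x = M [x]_G, so P = N^(-1) M.
Since det N = 1, N^(-1) has integer entries; multiplying gives P = [[-1, 2, 0], [1, -1, -1], [2, 0, 0]].

[[-1, 2, 0], [1, -1, -1], [2, 0, 0]]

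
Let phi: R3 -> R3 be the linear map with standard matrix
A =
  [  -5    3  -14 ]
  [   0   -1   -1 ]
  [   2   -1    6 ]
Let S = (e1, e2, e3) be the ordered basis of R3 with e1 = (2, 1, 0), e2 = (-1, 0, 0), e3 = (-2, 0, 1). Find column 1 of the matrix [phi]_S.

(-1, -1, 3)

Compute phi(e1) = A e1 = (-7, -1, 3) in standard coordinates.
Then write this in S-coordinates: solve for y in y_1 e1 + ... + y_3 e3 = (-7, -1, 3).
This gives y = (-1, -1, 3), which is column 1 of [phi]_S.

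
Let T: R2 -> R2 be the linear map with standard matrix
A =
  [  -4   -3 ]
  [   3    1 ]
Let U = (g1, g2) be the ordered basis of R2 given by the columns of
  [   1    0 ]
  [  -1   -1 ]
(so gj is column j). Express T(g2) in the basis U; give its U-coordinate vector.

<3, -2>

Compute T(g2) = A g2 = <3, -1> in standard coordinates.
Then write this in U-coordinates: solve for y in y_1 g1 + y_2 g2 = <3, -1>.
This gives y = <3, -2>, which is column 2 of [T]_U.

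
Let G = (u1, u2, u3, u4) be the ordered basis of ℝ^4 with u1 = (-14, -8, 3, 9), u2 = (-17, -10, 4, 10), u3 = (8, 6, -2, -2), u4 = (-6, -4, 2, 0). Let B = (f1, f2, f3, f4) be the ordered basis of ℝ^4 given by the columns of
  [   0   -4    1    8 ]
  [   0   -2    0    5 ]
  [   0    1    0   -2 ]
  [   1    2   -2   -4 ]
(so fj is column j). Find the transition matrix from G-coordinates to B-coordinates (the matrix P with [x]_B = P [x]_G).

[[-1, 0, 2, 0], [-1, 0, 2, 2], [-2, -1, 0, 2], [-2, -2, 2, 0]]

Take x = uj: its G-coordinates are the j-th standard unit vector, so P e_j — column j of P — equals [uj]_B.
u1 = -f1 - f2 - 2f3 - 2f4, giving column 1 = (-1, -1, -2, -2); repeating for each j gives P = [[-1, 0, 2, 0], [-1, 0, 2, 2], [-2, -1, 0, 2], [-2, -2, 2, 0]].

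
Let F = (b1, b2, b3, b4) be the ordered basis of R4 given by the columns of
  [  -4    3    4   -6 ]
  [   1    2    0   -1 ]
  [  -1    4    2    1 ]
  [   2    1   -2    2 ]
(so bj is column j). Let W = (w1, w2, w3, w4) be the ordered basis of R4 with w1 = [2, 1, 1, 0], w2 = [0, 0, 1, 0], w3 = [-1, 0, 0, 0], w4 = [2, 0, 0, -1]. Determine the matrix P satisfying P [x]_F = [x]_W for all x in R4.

Let M have columns bj and N have columns wj. Then for every x, N [x]_W = x = M [x]_F, so P = N^(-1) M.
Since det N = 1, N^(-1) has integer entries; multiplying gives P = [[1, 2, 0, -1], [-2, 2, 2, 2], [2, -1, 0, 0], [-2, -1, 2, -2]].

[[1, 2, 0, -1], [-2, 2, 2, 2], [2, -1, 0, 0], [-2, -1, 2, -2]]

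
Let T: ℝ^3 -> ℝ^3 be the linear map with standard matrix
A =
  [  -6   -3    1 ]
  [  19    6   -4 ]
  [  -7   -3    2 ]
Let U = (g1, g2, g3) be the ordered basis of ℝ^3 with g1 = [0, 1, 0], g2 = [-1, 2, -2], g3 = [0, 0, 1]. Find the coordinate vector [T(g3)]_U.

[-2, -1, 0]

Compute T(g3) = A g3 = [1, -4, 2] in standard coordinates.
Then write this in U-coordinates: solve for y in y_1 g1 + ... + y_3 g3 = [1, -4, 2].
This gives y = [-2, -1, 0], which is column 3 of [T]_U.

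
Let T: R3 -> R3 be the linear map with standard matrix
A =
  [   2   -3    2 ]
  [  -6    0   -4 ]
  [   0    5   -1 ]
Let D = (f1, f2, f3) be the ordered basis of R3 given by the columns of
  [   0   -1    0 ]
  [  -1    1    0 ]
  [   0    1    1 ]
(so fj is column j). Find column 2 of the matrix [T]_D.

Compute T(f2) = A f2 = [-3, 2, 4] in standard coordinates.
Then write this in D-coordinates: solve for y in y_1 f1 + ... + y_3 f3 = [-3, 2, 4].
This gives y = [1, 3, 1], which is column 2 of [T]_D.

[1, 3, 1]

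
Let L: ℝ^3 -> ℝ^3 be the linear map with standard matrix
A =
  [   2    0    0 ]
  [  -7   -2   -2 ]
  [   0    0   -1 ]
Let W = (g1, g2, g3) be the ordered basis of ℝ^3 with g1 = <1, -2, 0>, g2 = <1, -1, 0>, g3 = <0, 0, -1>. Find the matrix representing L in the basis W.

[[1, 3, -2], [1, -1, 2], [0, 0, -1]]

Let P have columns g1, ..., g3. Then [L]_W = P^(-1) A P.
Here det P = -1, so P^(-1) is integer; computing A P first and then P^(-1)(A P) gives [[1, 3, -2], [1, -1, 2], [0, 0, -1]].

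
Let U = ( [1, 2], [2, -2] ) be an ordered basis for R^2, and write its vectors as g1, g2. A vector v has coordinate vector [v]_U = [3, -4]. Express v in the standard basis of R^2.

v = M [v]_U, where M has columns g1, g2.
Carrying out the matrix-vector product, v = [-5, 14].

[-5, 14]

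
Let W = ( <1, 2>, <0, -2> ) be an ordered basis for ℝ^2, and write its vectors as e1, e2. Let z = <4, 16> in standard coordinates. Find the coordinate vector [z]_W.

[z]_W is the unique c with M c = z, where M has columns e1, e2.
System: c_1 + 0c_2 = 4, 2c_1 - 2c_2 = 16; solving gives c_1 = 4, c_2 = -4.
Check: 4e1 - 4e2 = <4, 16>.

<4, -4>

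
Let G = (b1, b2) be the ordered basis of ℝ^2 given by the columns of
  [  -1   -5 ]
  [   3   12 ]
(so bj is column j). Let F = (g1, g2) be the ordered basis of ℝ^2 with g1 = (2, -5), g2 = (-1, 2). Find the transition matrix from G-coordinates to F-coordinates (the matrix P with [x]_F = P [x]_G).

[[-1, -2], [-1, 1]]

Take x = bj: its G-coordinates are the j-th standard unit vector, so P e_j — column j of P — equals [bj]_F.
b1 = -g1 - g2, giving column 1 = (-1, -1); repeating for each j gives P = [[-1, -2], [-1, 1]].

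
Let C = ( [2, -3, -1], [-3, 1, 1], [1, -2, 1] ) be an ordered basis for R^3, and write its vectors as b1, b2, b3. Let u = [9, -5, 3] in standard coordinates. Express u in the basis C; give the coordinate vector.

[u]_C is the unique c with M c = u, where M has columns b1, ..., b3.
Solving this 3x3 system gives c = (-2, -3, 4).
Check: -2b1 - 3b2 + 4b3 = [9, -5, 3].

[-2, -3, 4]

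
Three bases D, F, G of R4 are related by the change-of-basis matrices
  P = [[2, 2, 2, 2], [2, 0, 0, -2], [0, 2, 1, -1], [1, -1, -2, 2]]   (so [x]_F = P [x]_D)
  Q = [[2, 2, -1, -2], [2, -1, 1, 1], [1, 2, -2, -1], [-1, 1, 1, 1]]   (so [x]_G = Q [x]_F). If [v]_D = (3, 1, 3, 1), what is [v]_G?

(40, 30, 18, -10)

Composing the changes, [v]_G = Q P [v]_D.
Q P = [[6, 4, 7, -3], [3, 5, 3, 7], [5, -1, 2, -2], [1, -1, -3, -3]]; applying this to (3, 1, 3, 1) gives (40, 30, 18, -10).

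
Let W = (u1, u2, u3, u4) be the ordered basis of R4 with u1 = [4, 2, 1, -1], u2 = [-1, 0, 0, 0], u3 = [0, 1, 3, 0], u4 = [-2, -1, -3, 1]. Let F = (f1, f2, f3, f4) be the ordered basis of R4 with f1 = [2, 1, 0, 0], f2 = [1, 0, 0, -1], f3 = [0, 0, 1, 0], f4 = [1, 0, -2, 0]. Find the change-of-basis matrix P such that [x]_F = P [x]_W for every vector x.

Let M have columns uj and N have columns fj. Then for every x, N [x]_F = x = M [x]_W, so P = N^(-1) M.
Since det N = -1, N^(-1) has integer entries; multiplying gives P = [[2, 0, 1, -1], [1, 0, 0, -1], [-1, -2, -1, -1], [-1, -1, -2, 1]].

[[2, 0, 1, -1], [1, 0, 0, -1], [-1, -2, -1, -1], [-1, -1, -2, 1]]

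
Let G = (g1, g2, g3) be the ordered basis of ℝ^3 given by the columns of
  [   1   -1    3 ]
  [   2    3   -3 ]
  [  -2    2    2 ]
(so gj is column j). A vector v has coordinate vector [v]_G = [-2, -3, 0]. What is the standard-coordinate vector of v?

[1, -13, -2]

By definition v = -2g1 - 3g2 + 0·g3.
Summing componentwise gives [1, -13, -2].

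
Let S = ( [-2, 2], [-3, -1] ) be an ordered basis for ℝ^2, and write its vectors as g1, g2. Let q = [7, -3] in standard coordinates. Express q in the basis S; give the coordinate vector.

Write q = c_1 g1 + c_2 g2 and solve for the c_i.
System: -2c_1 - 3c_2 = 7, 2c_1 - c_2 = -3; solving gives c_1 = -2, c_2 = -1.
Check: -2g1 - g2 = [7, -3].

[-2, -1]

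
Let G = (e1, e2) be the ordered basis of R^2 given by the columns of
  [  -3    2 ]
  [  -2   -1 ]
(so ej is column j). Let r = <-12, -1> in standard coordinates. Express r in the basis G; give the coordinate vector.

[r]_G is the unique c with M c = r, where M has columns e1, e2.
System: -3c_1 + 2c_2 = -12, -2c_1 - c_2 = -1; solving gives c_1 = 2, c_2 = -3.
Check: 2e1 - 3e2 = <-12, -1>.

<2, -3>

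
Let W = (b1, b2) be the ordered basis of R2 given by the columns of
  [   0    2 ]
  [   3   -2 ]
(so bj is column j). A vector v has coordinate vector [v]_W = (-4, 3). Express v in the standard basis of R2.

(6, -18)

The coordinates say v = -4b1 + 3b2; adding the scaled basis vectors gives (6, -18).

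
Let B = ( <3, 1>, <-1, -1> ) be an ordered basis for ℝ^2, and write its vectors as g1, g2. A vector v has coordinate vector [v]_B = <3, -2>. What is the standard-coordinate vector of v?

The coordinates say v = 3g1 - 2g2; adding the scaled basis vectors gives <11, 5>.

<11, 5>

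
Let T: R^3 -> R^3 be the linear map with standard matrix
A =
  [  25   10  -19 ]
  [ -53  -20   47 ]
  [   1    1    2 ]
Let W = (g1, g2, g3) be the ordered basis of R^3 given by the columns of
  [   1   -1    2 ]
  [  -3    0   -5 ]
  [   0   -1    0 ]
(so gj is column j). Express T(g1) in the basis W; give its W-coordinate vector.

(1, 2, -2)

Compute T(g1) = A g1 = (-5, 7, -2) in standard coordinates.
Then write this in W-coordinates: solve for y in y_1 g1 + ... + y_3 g3 = (-5, 7, -2).
This gives y = (1, 2, -2), which is column 1 of [T]_W.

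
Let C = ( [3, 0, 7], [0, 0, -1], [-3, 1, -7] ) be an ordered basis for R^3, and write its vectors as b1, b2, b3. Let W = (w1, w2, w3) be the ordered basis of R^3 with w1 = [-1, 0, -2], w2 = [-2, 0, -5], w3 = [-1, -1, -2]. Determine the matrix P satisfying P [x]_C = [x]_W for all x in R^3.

[[-1, -2, 2], [-1, 1, 1], [0, 0, -1]]

Let M have columns bj and N have columns wj. Then for every x, N [x]_W = x = M [x]_C, so P = N^(-1) M.
Since det N = 1, N^(-1) has integer entries; multiplying gives P = [[-1, -2, 2], [-1, 1, 1], [0, 0, -1]].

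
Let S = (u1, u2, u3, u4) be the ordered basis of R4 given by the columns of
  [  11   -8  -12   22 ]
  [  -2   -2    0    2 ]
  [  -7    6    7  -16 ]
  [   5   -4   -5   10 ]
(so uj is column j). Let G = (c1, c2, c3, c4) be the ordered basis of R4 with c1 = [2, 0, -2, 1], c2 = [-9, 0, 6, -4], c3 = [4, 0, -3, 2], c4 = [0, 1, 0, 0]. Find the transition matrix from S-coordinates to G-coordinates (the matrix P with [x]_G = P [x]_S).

Column j of P is [uj]_G, since P maps S-coordinates to G-coordinates.
Expressing u1 in G: u1 = -c1 - c2 + c3 - 2c4, so column 1 of P is [-1, -1, 1, -2].
Doing the same for each uj gives P = [[-1, 0, 1, 2], [-1, 0, 2, -2], [1, -2, 1, 0], [-2, -2, 0, 2]].

[[-1, 0, 1, 2], [-1, 0, 2, -2], [1, -2, 1, 0], [-2, -2, 0, 2]]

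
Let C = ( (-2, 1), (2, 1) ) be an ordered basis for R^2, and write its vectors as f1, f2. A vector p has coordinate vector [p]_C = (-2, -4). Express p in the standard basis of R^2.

By definition p = -2f1 - 4f2.
Summing componentwise gives (-4, -6).

(-4, -6)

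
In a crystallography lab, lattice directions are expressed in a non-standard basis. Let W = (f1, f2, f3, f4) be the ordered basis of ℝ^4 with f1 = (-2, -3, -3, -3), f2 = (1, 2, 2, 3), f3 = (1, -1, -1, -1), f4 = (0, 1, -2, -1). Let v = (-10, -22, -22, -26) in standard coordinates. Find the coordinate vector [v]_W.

(4, -4, 2, 0)

[v]_W is the unique c with M c = v, where M has columns f1, ..., f4.
Row-reducing the augmented matrix [M | v] gives c = (4, -4, 2, 0).
Check: 4f1 - 4f2 + 2f3 + 0·f4 = (-10, -22, -22, -26).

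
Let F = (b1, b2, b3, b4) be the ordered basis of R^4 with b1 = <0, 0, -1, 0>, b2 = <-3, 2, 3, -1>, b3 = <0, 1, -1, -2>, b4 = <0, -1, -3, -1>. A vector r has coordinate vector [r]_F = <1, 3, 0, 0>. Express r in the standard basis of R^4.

<-9, 6, 8, -3>

By definition r = b1 + 3b2 + 0·b3 + 0·b4.
Summing componentwise gives <-9, 6, 8, -3>.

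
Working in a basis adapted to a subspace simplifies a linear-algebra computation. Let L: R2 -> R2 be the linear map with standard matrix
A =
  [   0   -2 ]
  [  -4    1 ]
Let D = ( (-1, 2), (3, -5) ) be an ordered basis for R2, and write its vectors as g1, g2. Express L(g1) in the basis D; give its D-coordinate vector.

(-2, -2)

Compute L(g1) = A g1 = (-4, 6) in standard coordinates.
Then write this in D-coordinates: solve for y in y_1 g1 + y_2 g2 = (-4, 6).
This gives y = (-2, -2), which is column 1 of [L]_D.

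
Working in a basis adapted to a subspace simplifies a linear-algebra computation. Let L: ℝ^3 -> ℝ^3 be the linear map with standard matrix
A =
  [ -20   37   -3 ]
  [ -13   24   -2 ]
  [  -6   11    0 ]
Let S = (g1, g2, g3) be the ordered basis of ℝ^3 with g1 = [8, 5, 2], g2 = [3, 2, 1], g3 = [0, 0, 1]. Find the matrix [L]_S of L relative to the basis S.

Let P have columns g1, ..., g3. Then [L]_S = P^(-1) A P.
Here det P = 1, so P^(-1) is integer; computing A P first and then P^(-1)(A P) gives [[2, 1, 0], [1, 1, -1], [2, 1, 1]].

[[2, 1, 0], [1, 1, -1], [2, 1, 1]]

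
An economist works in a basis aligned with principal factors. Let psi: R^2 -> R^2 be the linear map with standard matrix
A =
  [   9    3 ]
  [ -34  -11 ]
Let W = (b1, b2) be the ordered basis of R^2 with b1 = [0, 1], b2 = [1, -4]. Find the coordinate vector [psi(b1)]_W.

Compute psi(b1) = A b1 = [3, -11] in standard coordinates.
Then write this in W-coordinates: solve for y in y_1 b1 + y_2 b2 = [3, -11].
This gives y = [1, 3], which is column 1 of [psi]_W.

[1, 3]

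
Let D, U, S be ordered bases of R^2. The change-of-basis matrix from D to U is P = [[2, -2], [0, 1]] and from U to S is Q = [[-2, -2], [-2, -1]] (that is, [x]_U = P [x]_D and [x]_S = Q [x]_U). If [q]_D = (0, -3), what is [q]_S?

Composing the changes, [q]_S = Q P [q]_D.
Q P = [[-4, 2], [-4, 3]]; applying this to (0, -3) gives (-6, -9).

(-6, -9)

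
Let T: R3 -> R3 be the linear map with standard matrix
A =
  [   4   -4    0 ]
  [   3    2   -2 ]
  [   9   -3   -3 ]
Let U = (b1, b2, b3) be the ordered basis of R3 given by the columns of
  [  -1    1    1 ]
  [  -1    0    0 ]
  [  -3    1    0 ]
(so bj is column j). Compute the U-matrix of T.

[[-1, -1, -3], [0, 3, 0], [-1, 0, 1]]

The j-th column of [T]_U is [T(bj)]_U.
T(b1) = A b1 = (0, 1, 3) = -b1 + 0·b2 - b3, so column 1 is (-1, 0, -1).
Repeating for b2, b3 and assembling the columns gives [[-1, -1, -3], [0, 3, 0], [-1, 0, 1]].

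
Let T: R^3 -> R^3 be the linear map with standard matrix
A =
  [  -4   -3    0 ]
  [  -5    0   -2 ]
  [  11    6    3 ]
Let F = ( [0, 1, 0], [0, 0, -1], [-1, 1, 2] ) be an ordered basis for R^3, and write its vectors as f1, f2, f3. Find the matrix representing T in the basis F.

Let P have columns f1, ..., f3. Then [T]_F = P^(-1) A P.
Here det P = 1, so P^(-1) is integer; computing A P first and then P^(-1)(A P) gives [[-3, 2, 2], [0, 3, -3], [3, 0, -1]].

[[-3, 2, 2], [0, 3, -3], [3, 0, -1]]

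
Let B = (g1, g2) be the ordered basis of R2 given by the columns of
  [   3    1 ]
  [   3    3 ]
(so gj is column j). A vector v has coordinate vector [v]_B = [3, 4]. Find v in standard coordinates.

v = M [v]_B, where M has columns g1, g2.
Carrying out the matrix-vector product, v = [13, 21].

[13, 21]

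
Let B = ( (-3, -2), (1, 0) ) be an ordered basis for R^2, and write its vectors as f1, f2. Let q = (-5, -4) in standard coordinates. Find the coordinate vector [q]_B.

(2, 1)

Write q = c_1 f1 + c_2 f2 and solve for the c_i.
System: -3c_1 + c_2 = -5, -2c_1 + 0c_2 = -4; solving gives c_1 = 2, c_2 = 1.
Check: 2f1 + f2 = (-5, -4).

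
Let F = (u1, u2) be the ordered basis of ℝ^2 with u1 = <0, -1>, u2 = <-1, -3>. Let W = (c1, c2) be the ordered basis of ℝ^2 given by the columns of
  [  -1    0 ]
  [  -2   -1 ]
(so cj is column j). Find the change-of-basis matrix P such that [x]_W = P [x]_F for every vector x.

[[0, 1], [1, 1]]

Take x = uj: its F-coordinates are the j-th standard unit vector, so P e_j — column j of P — equals [uj]_W.
u1 = 0·c1 + c2, giving column 1 = <0, 1>; repeating for each j gives P = [[0, 1], [1, 1]].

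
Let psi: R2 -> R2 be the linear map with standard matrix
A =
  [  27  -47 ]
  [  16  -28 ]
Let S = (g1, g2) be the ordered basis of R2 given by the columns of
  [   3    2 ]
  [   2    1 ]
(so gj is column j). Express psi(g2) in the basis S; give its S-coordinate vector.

<1, 2>

Compute psi(g2) = A g2 = <7, 4> in standard coordinates.
Then write this in S-coordinates: solve for y in y_1 g1 + y_2 g2 = <7, 4>.
This gives y = <1, 2>, which is column 2 of [psi]_S.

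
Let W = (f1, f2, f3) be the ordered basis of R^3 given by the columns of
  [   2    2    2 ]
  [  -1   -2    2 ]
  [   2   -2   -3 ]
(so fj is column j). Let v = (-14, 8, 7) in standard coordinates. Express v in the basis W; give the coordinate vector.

We seek scalars with c_1 f1 + ... + c_3 f3 = v; equivalently solve M c = v where the columns of M are f1, ..., f3.
Gaussian elimination on [M | v] yields c = (-2, -4, -1).
Check: -2f1 - 4f2 - f3 = (-14, 8, 7).

(-2, -4, -1)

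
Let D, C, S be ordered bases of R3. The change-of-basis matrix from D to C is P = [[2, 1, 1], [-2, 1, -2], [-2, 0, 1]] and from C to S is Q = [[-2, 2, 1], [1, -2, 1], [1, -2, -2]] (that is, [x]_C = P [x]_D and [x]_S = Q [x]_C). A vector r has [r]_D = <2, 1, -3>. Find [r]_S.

First [r]_C = P [r]_D = <2, 3, -7>.
Then [r]_S = Q [r]_C = <-5, -11, 10>.

<-5, -11, 10>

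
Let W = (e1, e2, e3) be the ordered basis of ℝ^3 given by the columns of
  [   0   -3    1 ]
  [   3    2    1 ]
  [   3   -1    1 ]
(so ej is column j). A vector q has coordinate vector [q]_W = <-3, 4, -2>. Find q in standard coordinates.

<-14, -3, -15>

The coordinates say q = -3e1 + 4e2 - 2e3; adding the scaled basis vectors gives <-14, -3, -15>.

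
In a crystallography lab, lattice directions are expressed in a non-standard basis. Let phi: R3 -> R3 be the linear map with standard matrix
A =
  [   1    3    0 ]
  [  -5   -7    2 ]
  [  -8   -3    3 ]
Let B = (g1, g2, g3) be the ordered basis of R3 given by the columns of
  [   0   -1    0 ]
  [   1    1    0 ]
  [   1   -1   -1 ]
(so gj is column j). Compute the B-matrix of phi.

[[-2, -2, -2], [-3, -2, 0], [1, -2, 1]]

The j-th column of [phi]_B is [phi(gj)]_B.
phi(g1) = A g1 = (3, -5, 0) = -2g1 - 3g2 + g3, so column 1 is (-2, -3, 1).
Repeating for g2, g3 and assembling the columns gives [[-2, -2, -2], [-3, -2, 0], [1, -2, 1]].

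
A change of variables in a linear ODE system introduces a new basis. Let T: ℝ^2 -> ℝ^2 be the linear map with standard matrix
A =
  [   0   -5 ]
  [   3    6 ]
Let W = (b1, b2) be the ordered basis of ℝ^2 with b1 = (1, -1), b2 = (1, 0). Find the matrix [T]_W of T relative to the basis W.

Let P have columns b1, b2. Then [T]_W = P^(-1) A P.
Here det P = 1, so P^(-1) is integer; computing A P first and then P^(-1)(A P) gives [[3, -3], [2, 3]].

[[3, -3], [2, 3]]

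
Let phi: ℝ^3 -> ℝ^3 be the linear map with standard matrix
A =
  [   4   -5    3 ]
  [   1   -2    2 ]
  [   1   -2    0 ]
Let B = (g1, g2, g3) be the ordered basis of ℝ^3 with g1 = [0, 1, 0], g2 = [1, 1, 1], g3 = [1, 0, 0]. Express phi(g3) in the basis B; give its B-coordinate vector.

[0, 1, 3]

Compute phi(g3) = A g3 = [4, 1, 1] in standard coordinates.
Then write this in B-coordinates: solve for y in y_1 g1 + ... + y_3 g3 = [4, 1, 1].
This gives y = [0, 1, 3], which is column 3 of [phi]_B.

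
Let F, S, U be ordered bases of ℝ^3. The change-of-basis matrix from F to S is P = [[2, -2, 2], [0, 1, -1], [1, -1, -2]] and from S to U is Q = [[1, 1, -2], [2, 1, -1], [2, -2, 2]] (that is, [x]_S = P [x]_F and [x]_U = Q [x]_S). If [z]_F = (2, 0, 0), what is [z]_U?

(0, 6, 12)

Apply P to get S-coordinates (4, 0, 2), then Q to get U-coordinates.
The result is [z]_U = (0, 6, 12).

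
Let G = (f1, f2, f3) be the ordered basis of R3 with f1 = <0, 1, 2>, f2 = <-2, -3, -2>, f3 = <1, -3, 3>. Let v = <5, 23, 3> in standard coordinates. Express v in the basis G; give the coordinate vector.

<2, -4, -3>

Write v = c_1 f1 + ... + c_3 f3 and solve for the c_i.
Solving this 3x3 system gives c = (2, -4, -3).
Check: 2f1 - 4f2 - 3f3 = <5, 23, 3>.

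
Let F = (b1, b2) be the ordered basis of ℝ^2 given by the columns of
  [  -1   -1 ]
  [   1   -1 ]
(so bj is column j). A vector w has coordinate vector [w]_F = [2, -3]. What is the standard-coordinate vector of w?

The coordinates say w = 2b1 - 3b2; adding the scaled basis vectors gives [1, 5].

[1, 5]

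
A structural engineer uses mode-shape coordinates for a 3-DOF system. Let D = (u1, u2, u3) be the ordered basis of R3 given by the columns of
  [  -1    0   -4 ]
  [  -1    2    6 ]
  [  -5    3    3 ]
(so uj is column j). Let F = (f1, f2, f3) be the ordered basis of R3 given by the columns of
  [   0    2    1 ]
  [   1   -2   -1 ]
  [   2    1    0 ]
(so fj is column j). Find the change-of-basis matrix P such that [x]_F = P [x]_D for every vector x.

Let M have columns uj and N have columns fj. Then for every x, N [x]_F = x = M [x]_D, so P = N^(-1) M.
Since det N = 1, N^(-1) has integer entries; multiplying gives P = [[-2, 2, 2], [-1, -1, -1], [1, 2, -2]].

[[-2, 2, 2], [-1, -1, -1], [1, 2, -2]]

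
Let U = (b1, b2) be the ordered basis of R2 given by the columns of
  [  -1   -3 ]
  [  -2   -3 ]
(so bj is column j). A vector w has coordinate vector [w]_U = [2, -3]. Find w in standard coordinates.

w = M [w]_U, where M has columns b1, b2.
Carrying out the matrix-vector product, w = [7, 5].

[7, 5]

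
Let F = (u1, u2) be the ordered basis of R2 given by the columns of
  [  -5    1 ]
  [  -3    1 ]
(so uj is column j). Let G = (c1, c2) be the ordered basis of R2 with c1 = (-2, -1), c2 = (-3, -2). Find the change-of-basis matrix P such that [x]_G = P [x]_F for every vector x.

Let M have columns uj and N have columns cj. Then for every x, N [x]_G = x = M [x]_F, so P = N^(-1) M.
Since det N = 1, N^(-1) has integer entries; multiplying gives P = [[1, 1], [1, -1]].

[[1, 1], [1, -1]]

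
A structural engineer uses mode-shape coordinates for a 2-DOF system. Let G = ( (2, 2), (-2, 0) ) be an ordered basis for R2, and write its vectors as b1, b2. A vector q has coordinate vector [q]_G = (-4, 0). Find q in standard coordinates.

By definition q = -4b1 + 0·b2.
Summing componentwise gives (-8, -8).

(-8, -8)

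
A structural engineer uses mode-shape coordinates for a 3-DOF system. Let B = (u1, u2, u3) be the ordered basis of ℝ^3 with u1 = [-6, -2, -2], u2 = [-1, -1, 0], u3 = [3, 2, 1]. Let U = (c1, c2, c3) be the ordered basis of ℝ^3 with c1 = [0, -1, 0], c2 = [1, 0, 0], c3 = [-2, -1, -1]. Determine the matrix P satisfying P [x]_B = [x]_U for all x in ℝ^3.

Column j of P is [uj]_U, since P maps B-coordinates to U-coordinates.
Expressing u1 in U: u1 = 0·c1 - 2c2 + 2c3, so column 1 of P is [0, -2, 2].
Doing the same for each uj gives P = [[0, 1, -1], [-2, -1, 1], [2, 0, -1]].

[[0, 1, -1], [-2, -1, 1], [2, 0, -1]]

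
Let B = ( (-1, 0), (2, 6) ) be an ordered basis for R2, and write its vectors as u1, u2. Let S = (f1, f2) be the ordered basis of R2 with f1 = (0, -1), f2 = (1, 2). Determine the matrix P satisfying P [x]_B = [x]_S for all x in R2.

[[-2, -2], [-1, 2]]

Column j of P is [uj]_S, since P maps B-coordinates to S-coordinates.
Expressing u1 in S: u1 = -2f1 - f2, so column 1 of P is (-2, -1).
Doing the same for each uj gives P = [[-2, -2], [-1, 2]].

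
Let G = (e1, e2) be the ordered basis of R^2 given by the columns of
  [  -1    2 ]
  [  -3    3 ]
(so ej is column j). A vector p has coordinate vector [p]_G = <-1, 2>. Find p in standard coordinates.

The coordinates say p = -e1 + 2e2; adding the scaled basis vectors gives <5, 9>.

<5, 9>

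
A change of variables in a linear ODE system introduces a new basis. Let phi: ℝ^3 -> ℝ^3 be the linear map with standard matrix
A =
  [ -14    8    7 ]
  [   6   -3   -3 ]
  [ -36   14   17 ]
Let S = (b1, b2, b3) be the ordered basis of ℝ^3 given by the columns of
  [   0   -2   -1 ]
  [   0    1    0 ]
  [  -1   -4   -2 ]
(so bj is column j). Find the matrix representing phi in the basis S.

With P the matrix whose columns are b1, ..., b3, [phi]_S = P^(-1) A P.
Column by column: phi(b1) = A b1 = <-7, 3, -17>; its S-coordinates <3, 3, 1> give column 1.
Continuing for each basis vector yields [phi]_S = [[3, -2, -2], [3, -3, 0], [1, -2, 0]].

[[3, -2, -2], [3, -3, 0], [1, -2, 0]]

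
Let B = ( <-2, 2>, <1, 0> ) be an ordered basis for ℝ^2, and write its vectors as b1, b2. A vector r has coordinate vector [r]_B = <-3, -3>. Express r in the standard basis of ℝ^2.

By definition r = -3b1 - 3b2.
Summing componentwise gives <3, -6>.

<3, -6>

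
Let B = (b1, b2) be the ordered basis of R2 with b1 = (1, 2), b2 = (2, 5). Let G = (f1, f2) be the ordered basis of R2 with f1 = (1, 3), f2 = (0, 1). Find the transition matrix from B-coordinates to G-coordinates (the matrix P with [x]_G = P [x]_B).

[[1, 2], [-1, -1]]

Column j of P is [bj]_G, since P maps B-coordinates to G-coordinates.
Expressing b1 in G: b1 = f1 - f2, so column 1 of P is (1, -1).
Doing the same for each bj gives P = [[1, 2], [-1, -1]].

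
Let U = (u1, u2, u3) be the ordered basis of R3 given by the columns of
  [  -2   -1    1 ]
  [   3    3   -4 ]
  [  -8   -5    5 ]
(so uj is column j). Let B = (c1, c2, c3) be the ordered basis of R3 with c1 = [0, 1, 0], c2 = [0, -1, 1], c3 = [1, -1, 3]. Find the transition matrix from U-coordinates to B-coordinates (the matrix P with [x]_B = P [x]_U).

[[-1, 0, -1], [-2, -2, 2], [-2, -1, 1]]

Column j of P is [uj]_B, since P maps U-coordinates to B-coordinates.
Expressing u1 in B: u1 = -c1 - 2c2 - 2c3, so column 1 of P is [-1, -2, -2].
Doing the same for each uj gives P = [[-1, 0, -1], [-2, -2, 2], [-2, -1, 1]].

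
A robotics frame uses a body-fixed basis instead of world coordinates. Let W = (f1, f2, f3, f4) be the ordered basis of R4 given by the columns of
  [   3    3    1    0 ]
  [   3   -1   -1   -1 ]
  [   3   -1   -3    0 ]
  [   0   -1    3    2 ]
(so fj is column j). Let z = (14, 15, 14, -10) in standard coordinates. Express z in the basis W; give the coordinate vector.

(4, 1, -1, -3)

Write z = c_1 f1 + ... + c_4 f4 and solve for the c_i.
Gaussian elimination on [M | z] yields c = (4, 1, -1, -3).
Check: 4f1 + f2 - f3 - 3f4 = (14, 15, 14, -10).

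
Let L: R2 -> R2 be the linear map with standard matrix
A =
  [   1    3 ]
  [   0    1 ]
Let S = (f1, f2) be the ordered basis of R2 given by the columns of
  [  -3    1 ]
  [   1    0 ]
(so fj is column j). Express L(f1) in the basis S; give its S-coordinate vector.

Compute L(f1) = A f1 = <0, 1> in standard coordinates.
Then write this in S-coordinates: solve for y in y_1 f1 + y_2 f2 = <0, 1>.
This gives y = <1, 3>, which is column 1 of [L]_S.

<1, 3>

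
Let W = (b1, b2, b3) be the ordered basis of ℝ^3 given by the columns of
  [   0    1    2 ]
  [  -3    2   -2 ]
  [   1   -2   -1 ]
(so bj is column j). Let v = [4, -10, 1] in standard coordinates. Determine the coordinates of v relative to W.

[0, -2, 3]

We seek scalars with c_1 b1 + ... + c_3 b3 = v; equivalently solve M c = v where the columns of M are b1, ..., b3.
Row-reducing the augmented matrix [M | v] gives c = (0, -2, 3).
Check: 0·b1 - 2b2 + 3b3 = [4, -10, 1].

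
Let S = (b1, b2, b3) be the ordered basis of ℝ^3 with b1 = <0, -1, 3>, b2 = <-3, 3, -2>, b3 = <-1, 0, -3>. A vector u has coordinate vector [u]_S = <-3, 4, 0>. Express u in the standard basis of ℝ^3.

<-12, 15, -17>

The coordinates say u = -3b1 + 4b2 + 0·b3; adding the scaled basis vectors gives <-12, 15, -17>.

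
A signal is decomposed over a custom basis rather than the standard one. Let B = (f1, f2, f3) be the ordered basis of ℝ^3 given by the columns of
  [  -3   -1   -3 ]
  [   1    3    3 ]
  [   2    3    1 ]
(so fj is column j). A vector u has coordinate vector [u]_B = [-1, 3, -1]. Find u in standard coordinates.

[3, 5, 6]

By definition u = -f1 + 3f2 - f3.
Summing componentwise gives [3, 5, 6].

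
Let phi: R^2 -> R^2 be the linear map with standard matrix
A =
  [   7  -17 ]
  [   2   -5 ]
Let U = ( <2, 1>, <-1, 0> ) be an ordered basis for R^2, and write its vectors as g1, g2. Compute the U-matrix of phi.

With P the matrix whose columns are g1, g2, [phi]_U = P^(-1) A P.
Column by column: phi(g1) = A g1 = <-3, -1>; its U-coordinates <-1, 1> give column 1.
Continuing for each basis vector yields [phi]_U = [[-1, -2], [1, 3]].

[[-1, -2], [1, 3]]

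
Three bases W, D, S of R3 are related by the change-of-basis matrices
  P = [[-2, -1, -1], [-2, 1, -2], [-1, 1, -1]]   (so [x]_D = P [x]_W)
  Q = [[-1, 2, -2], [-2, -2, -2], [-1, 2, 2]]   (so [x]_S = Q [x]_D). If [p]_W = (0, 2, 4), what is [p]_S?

Composing the changes, [p]_S = Q P [p]_W.
Q P = [[0, 1, -1], [10, -2, 8], [-4, 5, -5]]; applying this to (0, 2, 4) gives (-2, 28, -10).

(-2, 28, -10)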